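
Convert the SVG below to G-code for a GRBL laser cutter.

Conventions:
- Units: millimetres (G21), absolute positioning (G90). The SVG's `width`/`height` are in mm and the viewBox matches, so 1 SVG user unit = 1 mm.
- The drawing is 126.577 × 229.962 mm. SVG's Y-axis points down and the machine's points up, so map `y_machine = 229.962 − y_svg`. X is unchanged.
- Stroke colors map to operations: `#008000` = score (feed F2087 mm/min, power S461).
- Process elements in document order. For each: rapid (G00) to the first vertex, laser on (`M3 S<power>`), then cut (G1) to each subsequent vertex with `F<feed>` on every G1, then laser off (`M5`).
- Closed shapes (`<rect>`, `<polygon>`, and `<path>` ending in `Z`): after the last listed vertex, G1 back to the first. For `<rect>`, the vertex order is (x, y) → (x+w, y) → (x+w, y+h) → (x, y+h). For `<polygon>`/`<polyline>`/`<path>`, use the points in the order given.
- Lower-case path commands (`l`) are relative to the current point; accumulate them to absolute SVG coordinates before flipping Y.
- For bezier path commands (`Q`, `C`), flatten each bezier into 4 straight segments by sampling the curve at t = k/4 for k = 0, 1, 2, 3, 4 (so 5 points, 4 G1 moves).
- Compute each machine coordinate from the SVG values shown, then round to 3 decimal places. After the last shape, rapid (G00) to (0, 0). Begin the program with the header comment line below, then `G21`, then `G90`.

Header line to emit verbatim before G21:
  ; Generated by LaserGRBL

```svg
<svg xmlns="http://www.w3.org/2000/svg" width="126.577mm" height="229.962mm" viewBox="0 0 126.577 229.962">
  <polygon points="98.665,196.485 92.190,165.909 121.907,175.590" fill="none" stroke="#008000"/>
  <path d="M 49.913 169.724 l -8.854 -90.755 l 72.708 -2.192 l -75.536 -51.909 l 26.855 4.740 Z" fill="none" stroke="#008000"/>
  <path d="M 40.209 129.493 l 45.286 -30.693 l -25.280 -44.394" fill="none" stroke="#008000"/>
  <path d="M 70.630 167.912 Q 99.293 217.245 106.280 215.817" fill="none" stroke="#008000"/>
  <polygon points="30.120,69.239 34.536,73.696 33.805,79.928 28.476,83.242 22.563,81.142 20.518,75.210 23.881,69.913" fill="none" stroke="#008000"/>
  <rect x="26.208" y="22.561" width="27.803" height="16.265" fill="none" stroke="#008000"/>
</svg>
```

; Generated by LaserGRBL
G21
G90
G00 X98.665 Y33.477
M3 S461
G1 X92.190 Y64.053 F2087
G1 X121.907 Y54.372 F2087
G1 X98.665 Y33.477 F2087
M5
G00 X49.913 Y60.238
M3 S461
G1 X41.059 Y150.993 F2087
G1 X113.767 Y153.185 F2087
G1 X38.231 Y205.094 F2087
G1 X65.086 Y200.354 F2087
G1 X49.913 Y60.238 F2087
M5
G00 X40.209 Y100.469
M3 S461
G1 X85.495 Y131.162 F2087
G1 X60.215 Y175.556 F2087
M5
G00 X70.630 Y62.050
M3 S461
G1 X83.607 Y40.556 F2087
G1 X93.874 Y25.407 F2087
G1 X101.432 Y16.604 F2087
G1 X106.280 Y14.145 F2087
M5
G00 X30.120 Y160.723
M3 S461
G1 X34.536 Y156.266 F2087
G1 X33.805 Y150.034 F2087
G1 X28.476 Y146.720 F2087
G1 X22.563 Y148.820 F2087
G1 X20.518 Y154.752 F2087
G1 X23.881 Y160.049 F2087
G1 X30.120 Y160.723 F2087
M5
G00 X26.208 Y207.401
M3 S461
G1 X54.011 Y207.401 F2087
G1 X54.011 Y191.136 F2087
G1 X26.208 Y191.136 F2087
G1 X26.208 Y207.401 F2087
M5
G00 X0.000 Y0.000

viewBox `0 0 126.577 229.962` with mm width/height → 1 unit = 1 mm. Flip: y_m = 229.962 − y_svg.

**Shape 1** — `<polygon>` regular polygon, stroke `#008000` → score (S461, F2087). Machine vertices: (98.665,33.477) → (92.190,64.053) → (121.907,54.372) → (98.665,33.477). Closed: final G1 returns to the first vertex.

**Shape 2** — `<path>` closed polygon, stroke `#008000` → score (S461, F2087). Machine vertices: (49.913,60.238) → (41.059,150.993) → (113.767,153.185) → (38.231,205.094) → (65.086,200.354) → (49.913,60.238). Closed: final G1 returns to the first vertex.

**Shape 3** — `<path>` open polyline, stroke `#008000` → score (S461, F2087). Machine vertices: (40.209,100.469) → (85.495,131.162) → (60.215,175.556). Open path.

**Shape 4** — `<path>` quadratic bezier, stroke `#008000` → score (S461, F2087). Control points (SVG): P0=(70.630,167.912), P1=(99.293,217.245), P2=(106.280,215.817); sampled at t=k/4. Machine vertices: (70.630,62.050) → (83.607,40.556) → (93.874,25.407) → (101.432,16.604) → (106.280,14.145). Open path.

**Shape 5** — `<polygon>` regular polygon, stroke `#008000` → score (S461, F2087). Machine vertices: (30.120,160.723) → (34.536,156.266) → (33.805,150.034) → (28.476,146.720) → (22.563,148.820) → (20.518,154.752) → (23.881,160.049) → (30.120,160.723). Closed: final G1 returns to the first vertex.

**Shape 6** — `<rect>` rectangle, stroke `#008000` → score (S461, F2087). Machine vertices: (26.208,207.401) → (54.011,207.401) → (54.011,191.136) → (26.208,191.136) → (26.208,207.401). Closed: final G1 returns to the first vertex.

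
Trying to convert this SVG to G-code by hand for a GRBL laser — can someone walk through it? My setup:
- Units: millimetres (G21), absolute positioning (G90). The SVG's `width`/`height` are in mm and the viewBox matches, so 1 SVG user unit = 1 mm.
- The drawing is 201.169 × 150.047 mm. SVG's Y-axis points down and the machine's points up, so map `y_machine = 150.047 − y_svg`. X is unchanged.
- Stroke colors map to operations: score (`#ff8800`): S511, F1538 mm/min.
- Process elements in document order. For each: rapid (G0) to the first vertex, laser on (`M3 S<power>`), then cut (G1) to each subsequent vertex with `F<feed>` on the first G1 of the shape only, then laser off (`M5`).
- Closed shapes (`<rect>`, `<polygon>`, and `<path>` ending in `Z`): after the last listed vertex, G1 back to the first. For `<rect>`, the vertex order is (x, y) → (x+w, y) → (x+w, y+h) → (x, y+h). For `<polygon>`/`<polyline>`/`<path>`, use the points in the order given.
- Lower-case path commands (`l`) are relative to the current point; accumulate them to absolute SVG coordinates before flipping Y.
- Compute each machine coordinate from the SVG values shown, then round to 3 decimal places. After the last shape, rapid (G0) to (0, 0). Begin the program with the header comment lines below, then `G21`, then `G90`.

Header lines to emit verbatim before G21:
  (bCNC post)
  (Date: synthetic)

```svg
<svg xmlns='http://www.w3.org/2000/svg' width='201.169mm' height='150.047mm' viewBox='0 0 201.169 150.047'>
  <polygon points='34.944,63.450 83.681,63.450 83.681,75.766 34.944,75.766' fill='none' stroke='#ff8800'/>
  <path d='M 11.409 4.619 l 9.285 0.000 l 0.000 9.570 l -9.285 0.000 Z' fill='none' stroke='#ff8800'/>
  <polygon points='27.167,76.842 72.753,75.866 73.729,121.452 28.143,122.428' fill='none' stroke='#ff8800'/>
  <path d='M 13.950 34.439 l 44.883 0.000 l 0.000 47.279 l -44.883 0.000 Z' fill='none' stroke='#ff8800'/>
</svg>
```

viewBox `0 0 201.169 150.047` with mm width/height → 1 unit = 1 mm. Flip: y_m = 150.047 − y_svg.

**Shape 1** — `<polygon>` rectangle, stroke `#ff8800` → score (S511, F1538). Machine vertices: (34.944,86.597) → (83.681,86.597) → (83.681,74.281) → (34.944,74.281) → (34.944,86.597). Closed: final G1 returns to the first vertex.

**Shape 2** — `<path>` rectangle, stroke `#ff8800` → score (S511, F1538). Machine vertices: (11.409,145.428) → (20.694,145.428) → (20.694,135.858) → (11.409,135.858) → (11.409,145.428). Closed: final G1 returns to the first vertex.

**Shape 3** — `<polygon>` regular polygon, stroke `#ff8800` → score (S511, F1538). Machine vertices: (27.167,73.205) → (72.753,74.181) → (73.729,28.595) → (28.143,27.619) → (27.167,73.205). Closed: final G1 returns to the first vertex.

**Shape 4** — `<path>` rectangle, stroke `#ff8800` → score (S511, F1538). Machine vertices: (13.950,115.608) → (58.833,115.608) → (58.833,68.329) → (13.950,68.329) → (13.950,115.608). Closed: final G1 returns to the first vertex.

(bCNC post)
(Date: synthetic)
G21
G90
G0 X34.944 Y86.597
M3 S511
G1 X83.681 Y86.597 F1538
G1 X83.681 Y74.281
G1 X34.944 Y74.281
G1 X34.944 Y86.597
M5
G0 X11.409 Y145.428
M3 S511
G1 X20.694 Y145.428 F1538
G1 X20.694 Y135.858
G1 X11.409 Y135.858
G1 X11.409 Y145.428
M5
G0 X27.167 Y73.205
M3 S511
G1 X72.753 Y74.181 F1538
G1 X73.729 Y28.595
G1 X28.143 Y27.619
G1 X27.167 Y73.205
M5
G0 X13.950 Y115.608
M3 S511
G1 X58.833 Y115.608 F1538
G1 X58.833 Y68.329
G1 X13.950 Y68.329
G1 X13.950 Y115.608
M5
G0 X0.000 Y0.000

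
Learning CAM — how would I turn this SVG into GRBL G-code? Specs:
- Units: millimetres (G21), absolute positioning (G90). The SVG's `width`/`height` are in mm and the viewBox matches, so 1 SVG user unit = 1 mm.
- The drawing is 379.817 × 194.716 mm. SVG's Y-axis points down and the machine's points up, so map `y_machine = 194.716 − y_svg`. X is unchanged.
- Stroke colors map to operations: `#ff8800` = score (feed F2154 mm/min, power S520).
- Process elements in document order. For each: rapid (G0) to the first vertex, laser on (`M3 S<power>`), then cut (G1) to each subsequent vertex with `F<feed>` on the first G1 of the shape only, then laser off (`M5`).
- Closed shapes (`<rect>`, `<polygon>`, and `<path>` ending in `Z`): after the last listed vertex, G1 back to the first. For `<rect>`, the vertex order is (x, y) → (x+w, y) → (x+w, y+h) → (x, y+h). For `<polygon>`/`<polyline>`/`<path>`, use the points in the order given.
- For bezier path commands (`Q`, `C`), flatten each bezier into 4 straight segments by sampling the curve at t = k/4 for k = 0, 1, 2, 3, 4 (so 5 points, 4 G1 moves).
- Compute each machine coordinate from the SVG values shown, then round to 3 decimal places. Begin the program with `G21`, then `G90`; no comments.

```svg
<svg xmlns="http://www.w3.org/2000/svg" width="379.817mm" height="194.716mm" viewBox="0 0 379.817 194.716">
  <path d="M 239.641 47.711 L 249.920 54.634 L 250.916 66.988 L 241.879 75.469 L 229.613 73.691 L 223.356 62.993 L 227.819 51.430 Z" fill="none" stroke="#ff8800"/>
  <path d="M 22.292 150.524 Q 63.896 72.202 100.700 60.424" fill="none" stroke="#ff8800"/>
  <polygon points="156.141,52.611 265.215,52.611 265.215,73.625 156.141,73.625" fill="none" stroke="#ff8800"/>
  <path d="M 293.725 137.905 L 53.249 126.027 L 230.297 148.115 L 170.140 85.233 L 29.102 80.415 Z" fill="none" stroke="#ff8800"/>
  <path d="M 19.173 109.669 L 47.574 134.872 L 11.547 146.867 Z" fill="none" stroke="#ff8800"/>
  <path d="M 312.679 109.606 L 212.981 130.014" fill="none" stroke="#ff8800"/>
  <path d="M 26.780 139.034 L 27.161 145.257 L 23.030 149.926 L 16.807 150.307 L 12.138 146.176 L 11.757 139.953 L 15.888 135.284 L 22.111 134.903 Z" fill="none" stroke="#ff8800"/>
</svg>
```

Since the viewBox matches the mm dimensions, user units are millimetres directly. The only transform is the Y-flip y_m = 194.716 − y_svg.

Shape 1 is a regular polygon drawn with `<path>`. Its stroke #ff8800 means score at S520, F2154. After flipping Y the toolpath is (239.641,147.005) → (249.920,140.082) → (250.916,127.728) → (241.879,119.247) → (229.613,121.025) → (223.356,131.723) → (227.819,143.286) → (239.641,147.005), returning to the start.

Shape 2 is a quadratic bezier drawn with `<path>`. Its stroke #ff8800 means score at S520, F2154. After flipping Y the toolpath is (22.292,44.192) → (42.794,79.194) → (62.696,105.878) → (81.998,124.244) → (100.700,134.292).

Shape 3 is a rectangle drawn with `<polygon>`. Its stroke #ff8800 means score at S520, F2154. After flipping Y the toolpath is (156.141,142.105) → (265.215,142.105) → (265.215,121.091) → (156.141,121.091) → (156.141,142.105), returning to the start.

Shape 4 is a closed polygon drawn with `<path>`. Its stroke #ff8800 means score at S520, F2154. After flipping Y the toolpath is (293.725,56.811) → (53.249,68.689) → (230.297,46.601) → (170.140,109.483) → (29.102,114.301) → (293.725,56.811), returning to the start.

Shape 5 is a regular polygon drawn with `<path>`. Its stroke #ff8800 means score at S520, F2154. After flipping Y the toolpath is (19.173,85.047) → (47.574,59.844) → (11.547,47.849) → (19.173,85.047), returning to the start.

Shape 6 is a line segment drawn with `<path>`. Its stroke #ff8800 means score at S520, F2154. After flipping Y the toolpath is (312.679,85.110) → (212.981,64.702).

Shape 7 is a regular polygon drawn with `<path>`. Its stroke #ff8800 means score at S520, F2154. After flipping Y the toolpath is (26.780,55.682) → (27.161,49.459) → (23.030,44.790) → (16.807,44.409) → (12.138,48.540) → (11.757,54.763) → (15.888,59.432) → (22.111,59.813) → (26.780,55.682), returning to the start.

G21
G90
G0 X239.641 Y147.005
M3 S520
G1 X249.920 Y140.082 F2154
G1 X250.916 Y127.728
G1 X241.879 Y119.247
G1 X229.613 Y121.025
G1 X223.356 Y131.723
G1 X227.819 Y143.286
G1 X239.641 Y147.005
M5
G0 X22.292 Y44.192
M3 S520
G1 X42.794 Y79.194 F2154
G1 X62.696 Y105.878
G1 X81.998 Y124.244
G1 X100.700 Y134.292
M5
G0 X156.141 Y142.105
M3 S520
G1 X265.215 Y142.105 F2154
G1 X265.215 Y121.091
G1 X156.141 Y121.091
G1 X156.141 Y142.105
M5
G0 X293.725 Y56.811
M3 S520
G1 X53.249 Y68.689 F2154
G1 X230.297 Y46.601
G1 X170.140 Y109.483
G1 X29.102 Y114.301
G1 X293.725 Y56.811
M5
G0 X19.173 Y85.047
M3 S520
G1 X47.574 Y59.844 F2154
G1 X11.547 Y47.849
G1 X19.173 Y85.047
M5
G0 X312.679 Y85.110
M3 S520
G1 X212.981 Y64.702 F2154
M5
G0 X26.780 Y55.682
M3 S520
G1 X27.161 Y49.459 F2154
G1 X23.030 Y44.790
G1 X16.807 Y44.409
G1 X12.138 Y48.540
G1 X11.757 Y54.763
G1 X15.888 Y59.432
G1 X22.111 Y59.813
G1 X26.780 Y55.682
M5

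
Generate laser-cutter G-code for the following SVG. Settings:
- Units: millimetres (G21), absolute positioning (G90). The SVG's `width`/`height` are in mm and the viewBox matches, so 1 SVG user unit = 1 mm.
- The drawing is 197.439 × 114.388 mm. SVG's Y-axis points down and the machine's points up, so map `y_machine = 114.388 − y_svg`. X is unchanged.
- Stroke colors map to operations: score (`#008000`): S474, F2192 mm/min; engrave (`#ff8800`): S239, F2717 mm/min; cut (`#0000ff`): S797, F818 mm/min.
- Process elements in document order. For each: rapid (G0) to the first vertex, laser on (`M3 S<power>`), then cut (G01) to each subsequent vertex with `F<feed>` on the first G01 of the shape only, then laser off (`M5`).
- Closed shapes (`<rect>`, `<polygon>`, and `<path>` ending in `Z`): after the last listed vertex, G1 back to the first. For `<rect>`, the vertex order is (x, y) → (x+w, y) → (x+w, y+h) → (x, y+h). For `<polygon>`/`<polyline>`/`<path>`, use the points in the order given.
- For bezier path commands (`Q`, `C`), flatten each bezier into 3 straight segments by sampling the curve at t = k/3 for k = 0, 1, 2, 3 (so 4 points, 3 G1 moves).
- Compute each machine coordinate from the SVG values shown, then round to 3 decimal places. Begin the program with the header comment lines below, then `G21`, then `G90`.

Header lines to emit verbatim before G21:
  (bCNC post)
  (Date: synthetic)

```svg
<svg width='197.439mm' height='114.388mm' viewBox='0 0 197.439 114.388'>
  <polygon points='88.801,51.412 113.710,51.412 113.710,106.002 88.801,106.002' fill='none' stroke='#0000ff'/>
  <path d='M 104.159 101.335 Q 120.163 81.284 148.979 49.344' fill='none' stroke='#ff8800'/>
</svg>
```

(bCNC post)
(Date: synthetic)
G21
G90
G0 X88.801 Y62.976
M3 S797
G01 X113.710 Y62.976 F818
G01 X113.710 Y8.386
G01 X88.801 Y8.386
G01 X88.801 Y62.976
M5
G0 X104.159 Y13.053
M3 S239
G01 X116.252 Y27.741 F2717
G01 X131.192 Y45.072
G01 X148.979 Y65.044
M5

1 u = 1 mm; y_m = 114.388 − y.

[1] `<polygon>` rectangle, #0000ff→cut S797 F818: (88.801,62.976) → (113.710,62.976) → (113.710,8.386) → (88.801,8.386) → (88.801,62.976) (closed)

[2] `<path>` quadratic bezier, #ff8800→engrave S239 F2717: (104.159,13.053) → (116.252,27.741) → (131.192,45.072) → (148.979,65.044)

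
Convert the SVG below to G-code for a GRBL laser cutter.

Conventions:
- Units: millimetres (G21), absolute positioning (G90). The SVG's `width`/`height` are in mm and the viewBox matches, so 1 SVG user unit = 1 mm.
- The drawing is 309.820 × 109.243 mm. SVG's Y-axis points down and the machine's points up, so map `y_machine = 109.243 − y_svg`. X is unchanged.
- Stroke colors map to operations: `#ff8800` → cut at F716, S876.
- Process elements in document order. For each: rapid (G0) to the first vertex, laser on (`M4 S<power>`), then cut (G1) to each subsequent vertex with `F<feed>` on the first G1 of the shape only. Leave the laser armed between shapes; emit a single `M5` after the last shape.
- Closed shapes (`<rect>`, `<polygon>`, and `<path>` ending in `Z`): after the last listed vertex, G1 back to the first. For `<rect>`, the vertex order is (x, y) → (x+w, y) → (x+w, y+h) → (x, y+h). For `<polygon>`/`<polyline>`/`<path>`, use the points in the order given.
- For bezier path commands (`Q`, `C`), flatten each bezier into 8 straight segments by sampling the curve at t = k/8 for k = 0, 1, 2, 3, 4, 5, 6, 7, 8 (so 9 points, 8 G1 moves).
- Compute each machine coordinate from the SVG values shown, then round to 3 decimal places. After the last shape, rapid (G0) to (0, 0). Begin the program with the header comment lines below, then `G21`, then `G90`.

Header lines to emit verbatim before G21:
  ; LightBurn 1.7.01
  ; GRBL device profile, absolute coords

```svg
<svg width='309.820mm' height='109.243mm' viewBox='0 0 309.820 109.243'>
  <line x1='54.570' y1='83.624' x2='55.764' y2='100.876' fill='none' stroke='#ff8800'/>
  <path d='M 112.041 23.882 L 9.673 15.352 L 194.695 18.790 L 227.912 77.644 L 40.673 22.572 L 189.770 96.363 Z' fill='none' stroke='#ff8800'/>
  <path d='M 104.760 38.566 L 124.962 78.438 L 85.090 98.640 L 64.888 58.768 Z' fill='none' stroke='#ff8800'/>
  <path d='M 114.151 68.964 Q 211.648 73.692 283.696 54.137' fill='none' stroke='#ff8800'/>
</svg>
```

viewBox `0 0 309.820 109.243` with mm width/height → 1 unit = 1 mm. Flip: y_m = 109.243 − y_svg.

**Shape 1** — `<line>` line segment, stroke `#ff8800` → cut (S876, F716). Machine vertices: (54.570,25.619) → (55.764,8.367). Open path.

**Shape 2** — `<path>` closed polygon, stroke `#ff8800` → cut (S876, F716). Machine vertices: (112.041,85.361) → (9.673,93.891) → (194.695,90.453) → (227.912,31.599) → (40.673,86.671) → (189.770,12.880) → (112.041,85.361). Closed: final G1 returns to the first vertex.

**Shape 3** — `<path>` regular polygon, stroke `#ff8800` → cut (S876, F716). Machine vertices: (104.760,70.677) → (124.962,30.805) → (85.090,10.603) → (64.888,50.475) → (104.760,70.677). Closed: final G1 returns to the first vertex.

**Shape 4** — `<path>` quadratic bezier, stroke `#ff8800` → cut (S876, F716). Control points (SVG): P0=(114.151,68.964), P1=(211.648,73.692), P2=(283.696,54.137); sampled at t=k/8. Machine vertices: (114.151,40.279) → (138.128,39.476) → (161.309,39.433) → (183.695,40.148) → (205.286,41.622) → (226.081,43.855) → (246.081,46.846) → (265.286,50.597) → (283.696,55.106). Open path.

; LightBurn 1.7.01
; GRBL device profile, absolute coords
G21
G90
G0 X54.570 Y25.619
M4 S876
G1 X55.764 Y8.367 F716
G0 X112.041 Y85.361
M4 S876
G1 X9.673 Y93.891 F716
G1 X194.695 Y90.453
G1 X227.912 Y31.599
G1 X40.673 Y86.671
G1 X189.770 Y12.880
G1 X112.041 Y85.361
G0 X104.760 Y70.677
M4 S876
G1 X124.962 Y30.805 F716
G1 X85.090 Y10.603
G1 X64.888 Y50.475
G1 X104.760 Y70.677
G0 X114.151 Y40.279
M4 S876
G1 X138.128 Y39.476 F716
G1 X161.309 Y39.433
G1 X183.695 Y40.148
G1 X205.286 Y41.622
G1 X226.081 Y43.855
G1 X246.081 Y46.846
G1 X265.286 Y50.597
G1 X283.696 Y55.106
M5
G0 X0.000 Y0.000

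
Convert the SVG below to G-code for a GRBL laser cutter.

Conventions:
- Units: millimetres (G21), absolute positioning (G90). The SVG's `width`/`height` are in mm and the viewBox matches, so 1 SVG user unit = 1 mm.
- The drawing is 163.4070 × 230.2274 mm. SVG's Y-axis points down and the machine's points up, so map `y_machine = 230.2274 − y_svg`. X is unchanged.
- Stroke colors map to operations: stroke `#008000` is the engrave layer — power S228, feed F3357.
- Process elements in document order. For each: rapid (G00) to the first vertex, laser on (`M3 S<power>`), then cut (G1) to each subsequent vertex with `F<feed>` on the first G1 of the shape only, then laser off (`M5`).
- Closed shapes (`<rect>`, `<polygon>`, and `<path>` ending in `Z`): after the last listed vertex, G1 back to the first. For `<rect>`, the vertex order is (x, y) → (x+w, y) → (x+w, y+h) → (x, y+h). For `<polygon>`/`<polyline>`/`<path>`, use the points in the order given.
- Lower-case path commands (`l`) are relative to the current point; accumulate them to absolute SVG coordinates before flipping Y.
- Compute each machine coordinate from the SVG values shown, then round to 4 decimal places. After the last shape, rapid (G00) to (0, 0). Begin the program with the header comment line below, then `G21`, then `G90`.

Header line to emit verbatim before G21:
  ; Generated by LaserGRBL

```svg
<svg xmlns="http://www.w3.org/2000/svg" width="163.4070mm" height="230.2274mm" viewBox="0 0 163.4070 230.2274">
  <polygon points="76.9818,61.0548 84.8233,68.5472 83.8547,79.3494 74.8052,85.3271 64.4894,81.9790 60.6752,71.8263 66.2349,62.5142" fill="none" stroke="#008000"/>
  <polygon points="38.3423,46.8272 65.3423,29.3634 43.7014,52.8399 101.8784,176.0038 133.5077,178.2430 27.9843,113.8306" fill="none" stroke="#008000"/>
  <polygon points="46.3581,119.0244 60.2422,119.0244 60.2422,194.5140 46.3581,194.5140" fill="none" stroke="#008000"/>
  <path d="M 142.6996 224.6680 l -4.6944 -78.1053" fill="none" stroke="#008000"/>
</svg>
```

; Generated by LaserGRBL
G21
G90
G00 X76.9818 Y169.1726
M3 S228
G1 X84.8233 Y161.6802 F3357
G1 X83.8547 Y150.8780
G1 X74.8052 Y144.9003
G1 X64.4894 Y148.2484
G1 X60.6752 Y158.4011
G1 X66.2349 Y167.7132
G1 X76.9818 Y169.1726
M5
G00 X38.3423 Y183.4002
M3 S228
G1 X65.3423 Y200.8640 F3357
G1 X43.7014 Y177.3875
G1 X101.8784 Y54.2236
G1 X133.5077 Y51.9844
G1 X27.9843 Y116.3968
G1 X38.3423 Y183.4002
M5
G00 X46.3581 Y111.2030
M3 S228
G1 X60.2422 Y111.2030 F3357
G1 X60.2422 Y35.7134
G1 X46.3581 Y35.7134
G1 X46.3581 Y111.2030
M5
G00 X142.6996 Y5.5594
M3 S228
G1 X138.0052 Y83.6647 F3357
M5
G00 X0.0000 Y0.0000

Since the viewBox matches the mm dimensions, user units are millimetres directly. The only transform is the Y-flip y_m = 230.2274 − y_svg.

Shape 1 is a regular polygon drawn with `<polygon>`. Its stroke #008000 means engrave at S228, F3357. After flipping Y the toolpath is (76.9818,169.1726) → (84.8233,161.6802) → (83.8547,150.8780) → (74.8052,144.9003) → (64.4894,148.2484) → (60.6752,158.4011) → (66.2349,167.7132) → (76.9818,169.1726), returning to the start.

Shape 2 is a closed polygon drawn with `<polygon>`. Its stroke #008000 means engrave at S228, F3357. After flipping Y the toolpath is (38.3423,183.4002) → (65.3423,200.8640) → (43.7014,177.3875) → (101.8784,54.2236) → (133.5077,51.9844) → (27.9843,116.3968) → (38.3423,183.4002), returning to the start.

Shape 3 is a rectangle drawn with `<polygon>`. Its stroke #008000 means engrave at S228, F3357. After flipping Y the toolpath is (46.3581,111.2030) → (60.2422,111.2030) → (60.2422,35.7134) → (46.3581,35.7134) → (46.3581,111.2030), returning to the start.

Shape 4 is a line segment drawn with `<path>`. Its stroke #008000 means engrave at S228, F3357. After flipping Y the toolpath is (142.6996,5.5594) → (138.0052,83.6647).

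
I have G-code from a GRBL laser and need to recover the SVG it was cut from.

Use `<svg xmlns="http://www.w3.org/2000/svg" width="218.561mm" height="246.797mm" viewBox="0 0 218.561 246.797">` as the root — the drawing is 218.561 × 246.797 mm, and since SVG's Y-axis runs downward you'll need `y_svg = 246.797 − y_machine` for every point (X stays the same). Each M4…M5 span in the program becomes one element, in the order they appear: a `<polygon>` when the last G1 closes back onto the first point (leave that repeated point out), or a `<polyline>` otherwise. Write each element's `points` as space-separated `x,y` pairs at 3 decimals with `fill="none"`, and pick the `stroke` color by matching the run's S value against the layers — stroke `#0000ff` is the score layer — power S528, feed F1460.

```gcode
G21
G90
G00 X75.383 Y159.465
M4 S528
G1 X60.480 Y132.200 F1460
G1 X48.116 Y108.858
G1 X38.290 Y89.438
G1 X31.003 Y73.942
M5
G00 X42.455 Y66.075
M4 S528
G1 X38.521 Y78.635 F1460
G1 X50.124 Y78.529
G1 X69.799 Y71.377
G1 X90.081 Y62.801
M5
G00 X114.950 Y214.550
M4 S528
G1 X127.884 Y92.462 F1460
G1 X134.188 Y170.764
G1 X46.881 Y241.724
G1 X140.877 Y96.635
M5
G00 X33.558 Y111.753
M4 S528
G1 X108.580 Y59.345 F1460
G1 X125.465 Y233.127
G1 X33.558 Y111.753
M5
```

<svg xmlns="http://www.w3.org/2000/svg" width="218.561mm" height="246.797mm" viewBox="0 0 218.561 246.797">
  <polyline points="75.383,87.332 60.480,114.597 48.116,137.939 38.290,157.359 31.003,172.855" fill="none" stroke="#0000ff"/>
  <polyline points="42.455,180.722 38.521,168.162 50.124,168.268 69.799,175.420 90.081,183.996" fill="none" stroke="#0000ff"/>
  <polyline points="114.950,32.247 127.884,154.335 134.188,76.033 46.881,5.073 140.877,150.162" fill="none" stroke="#0000ff"/>
  <polygon points="33.558,135.044 108.580,187.452 125.465,13.670" fill="none" stroke="#0000ff"/>
</svg>

Each laser-on run becomes one SVG element. Flip Y back into SVG space with y_svg = 246.797 − y_machine. Every run uses S528, so all elements get stroke `#0000ff` (score).

Run 1: The run is open, so emit a `<polyline>` with points (Y-flipped): 75.383,87.332 60.480,114.597 48.116,137.939 38.290,157.359 31.003,172.855.

Run 2: The run is open, so emit a `<polyline>` with points (Y-flipped): 42.455,180.722 38.521,168.162 50.124,168.268 69.799,175.420 90.081,183.996.

Run 3: The run is open, so emit a `<polyline>` with points (Y-flipped): 114.950,32.247 127.884,154.335 134.188,76.033 46.881,5.073 140.877,150.162.

Run 4: The run returns to its start, so emit a `<polygon>` with points (Y-flipped): 33.558,135.044 108.580,187.452 125.465,13.670.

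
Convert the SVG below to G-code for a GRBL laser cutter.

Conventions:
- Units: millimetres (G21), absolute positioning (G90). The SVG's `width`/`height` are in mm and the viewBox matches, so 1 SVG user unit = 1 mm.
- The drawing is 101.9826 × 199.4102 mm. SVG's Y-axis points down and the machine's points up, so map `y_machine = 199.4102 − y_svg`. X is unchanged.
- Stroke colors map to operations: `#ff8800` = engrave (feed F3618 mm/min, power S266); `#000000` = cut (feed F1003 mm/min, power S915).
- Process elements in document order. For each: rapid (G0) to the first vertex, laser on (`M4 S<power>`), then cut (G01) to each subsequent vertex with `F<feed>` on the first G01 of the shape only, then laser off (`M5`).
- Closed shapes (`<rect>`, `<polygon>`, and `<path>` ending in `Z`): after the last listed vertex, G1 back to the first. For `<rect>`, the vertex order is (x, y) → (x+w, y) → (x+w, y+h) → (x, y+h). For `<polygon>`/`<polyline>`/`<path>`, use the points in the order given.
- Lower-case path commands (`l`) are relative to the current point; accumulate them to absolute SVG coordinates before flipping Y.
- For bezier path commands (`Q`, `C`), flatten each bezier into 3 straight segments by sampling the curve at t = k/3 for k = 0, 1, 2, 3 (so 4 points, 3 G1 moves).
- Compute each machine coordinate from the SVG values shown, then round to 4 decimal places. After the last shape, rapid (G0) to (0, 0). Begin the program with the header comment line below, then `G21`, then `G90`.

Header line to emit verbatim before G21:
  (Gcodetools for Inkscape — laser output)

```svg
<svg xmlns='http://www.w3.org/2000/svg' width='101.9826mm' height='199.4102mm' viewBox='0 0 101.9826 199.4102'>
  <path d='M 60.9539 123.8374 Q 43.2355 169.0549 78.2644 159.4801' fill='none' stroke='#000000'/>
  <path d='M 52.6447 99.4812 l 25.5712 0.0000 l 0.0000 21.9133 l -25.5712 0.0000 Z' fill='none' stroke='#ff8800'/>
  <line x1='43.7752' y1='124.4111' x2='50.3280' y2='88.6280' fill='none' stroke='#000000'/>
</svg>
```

(Gcodetools for Inkscape — laser output)
G21
G90
G0 X60.9539 Y75.5728
M4 S915
G01 X55.0024 Y51.5158 F1003
G01 X60.7726 Y39.6349
G01 X78.2644 Y39.9301
M5
G0 X52.6447 Y99.9290
M4 S266
G01 X78.2159 Y99.9290 F3618
G01 X78.2159 Y78.0157
G01 X52.6447 Y78.0157
G01 X52.6447 Y99.9290
M5
G0 X43.7752 Y74.9991
M4 S915
G01 X50.3280 Y110.7822 F1003
M5
G0 X0.0000 Y0.0000

viewBox `0 0 101.9826 199.4102` with mm width/height → 1 unit = 1 mm. Flip: y_m = 199.4102 − y_svg.

**Shape 1** — `<path>` quadratic bezier, stroke `#000000` → cut (S915, F1003). Control points (SVG): P0=(60.9539,123.8374), P1=(43.2355,169.0549), P2=(78.2644,159.4801); sampled at t=k/3. Machine vertices: (60.9539,75.5728) → (55.0024,51.5158) → (60.7726,39.6349) → (78.2644,39.9301). Open path.

**Shape 2** — `<path>` rectangle, stroke `#ff8800` → engrave (S266, F3618). Machine vertices: (52.6447,99.9290) → (78.2159,99.9290) → (78.2159,78.0157) → (52.6447,78.0157) → (52.6447,99.9290). Closed: final G1 returns to the first vertex.

**Shape 3** — `<line>` line segment, stroke `#000000` → cut (S915, F1003). Machine vertices: (43.7752,74.9991) → (50.3280,110.7822). Open path.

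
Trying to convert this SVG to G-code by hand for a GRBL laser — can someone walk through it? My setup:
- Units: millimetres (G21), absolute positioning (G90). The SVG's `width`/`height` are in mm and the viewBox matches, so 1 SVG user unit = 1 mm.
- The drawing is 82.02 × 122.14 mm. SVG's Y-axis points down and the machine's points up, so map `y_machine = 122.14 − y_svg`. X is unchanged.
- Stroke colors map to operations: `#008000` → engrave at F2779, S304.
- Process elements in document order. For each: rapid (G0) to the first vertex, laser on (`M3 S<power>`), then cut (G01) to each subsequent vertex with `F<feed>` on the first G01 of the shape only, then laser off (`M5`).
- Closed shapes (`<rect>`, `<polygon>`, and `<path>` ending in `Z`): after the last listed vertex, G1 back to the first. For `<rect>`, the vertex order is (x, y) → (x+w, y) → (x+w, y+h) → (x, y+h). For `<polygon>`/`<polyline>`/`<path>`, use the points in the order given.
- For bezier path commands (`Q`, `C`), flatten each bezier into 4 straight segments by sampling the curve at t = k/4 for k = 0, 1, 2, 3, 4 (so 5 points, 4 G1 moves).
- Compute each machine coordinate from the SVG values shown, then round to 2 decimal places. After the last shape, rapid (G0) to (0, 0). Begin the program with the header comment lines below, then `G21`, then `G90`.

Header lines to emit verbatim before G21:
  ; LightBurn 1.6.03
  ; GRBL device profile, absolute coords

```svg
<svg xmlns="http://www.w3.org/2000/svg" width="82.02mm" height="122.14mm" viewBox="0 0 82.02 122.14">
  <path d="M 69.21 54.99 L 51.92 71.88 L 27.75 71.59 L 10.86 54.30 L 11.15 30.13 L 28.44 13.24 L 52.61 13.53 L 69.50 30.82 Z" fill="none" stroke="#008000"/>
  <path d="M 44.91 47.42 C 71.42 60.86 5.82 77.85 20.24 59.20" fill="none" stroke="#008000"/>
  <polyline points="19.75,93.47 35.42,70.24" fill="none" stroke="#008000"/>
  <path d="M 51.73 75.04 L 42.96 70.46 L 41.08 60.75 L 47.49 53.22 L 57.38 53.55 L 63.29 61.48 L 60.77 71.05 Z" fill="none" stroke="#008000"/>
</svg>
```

; LightBurn 1.6.03
; GRBL device profile, absolute coords
G21
G90
G0 X69.21 Y67.15
M3 S304
G01 X51.92 Y50.26 F2779
G01 X27.75 Y50.55
G01 X10.86 Y67.84
G01 X11.15 Y92.01
G01 X28.44 Y108.90
G01 X52.61 Y108.61
G01 X69.50 Y91.32
G01 X69.21 Y67.15
M5
G0 X44.91 Y74.72
M3 S304
G01 X50.21 Y64.59 F2779
G01 X37.11 Y56.80
G01 X21.74 Y55.02
G01 X20.24 Y62.94
M5
G0 X19.75 Y28.67
M3 S304
G01 X35.42 Y51.90 F2779
M5
G0 X51.73 Y47.10
M3 S304
G01 X42.96 Y51.68 F2779
G01 X41.08 Y61.39
G01 X47.49 Y68.92
G01 X57.38 Y68.59
G01 X63.29 Y60.66
G01 X60.77 Y51.09
G01 X51.73 Y47.10
M5
G0 X0.00 Y0.00

1 u = 1 mm; y_m = 122.14 − y.

[1] `<path>` regular polygon, #008000→engrave S304 F2779: (69.21,67.15) → (51.92,50.26) → (27.75,50.55) → (10.86,67.84) → (11.15,92.01) → (28.44,108.90) → (52.61,108.61) → (69.50,91.32) → (69.21,67.15) (closed)

[2] `<path>` cubic bezier, #008000→engrave S304 F2779: (44.91,74.72) → (50.21,64.59) → (37.11,56.80) → (21.74,55.02) → (20.24,62.94)

[3] `<polyline>` line segment, #008000→engrave S304 F2779: (19.75,28.67) → (35.42,51.90)

[4] `<path>` regular polygon, #008000→engrave S304 F2779: (51.73,47.10) → (42.96,51.68) → (41.08,61.39) → (47.49,68.92) → (57.38,68.59) → (63.29,60.66) → (60.77,51.09) → (51.73,47.10) (closed)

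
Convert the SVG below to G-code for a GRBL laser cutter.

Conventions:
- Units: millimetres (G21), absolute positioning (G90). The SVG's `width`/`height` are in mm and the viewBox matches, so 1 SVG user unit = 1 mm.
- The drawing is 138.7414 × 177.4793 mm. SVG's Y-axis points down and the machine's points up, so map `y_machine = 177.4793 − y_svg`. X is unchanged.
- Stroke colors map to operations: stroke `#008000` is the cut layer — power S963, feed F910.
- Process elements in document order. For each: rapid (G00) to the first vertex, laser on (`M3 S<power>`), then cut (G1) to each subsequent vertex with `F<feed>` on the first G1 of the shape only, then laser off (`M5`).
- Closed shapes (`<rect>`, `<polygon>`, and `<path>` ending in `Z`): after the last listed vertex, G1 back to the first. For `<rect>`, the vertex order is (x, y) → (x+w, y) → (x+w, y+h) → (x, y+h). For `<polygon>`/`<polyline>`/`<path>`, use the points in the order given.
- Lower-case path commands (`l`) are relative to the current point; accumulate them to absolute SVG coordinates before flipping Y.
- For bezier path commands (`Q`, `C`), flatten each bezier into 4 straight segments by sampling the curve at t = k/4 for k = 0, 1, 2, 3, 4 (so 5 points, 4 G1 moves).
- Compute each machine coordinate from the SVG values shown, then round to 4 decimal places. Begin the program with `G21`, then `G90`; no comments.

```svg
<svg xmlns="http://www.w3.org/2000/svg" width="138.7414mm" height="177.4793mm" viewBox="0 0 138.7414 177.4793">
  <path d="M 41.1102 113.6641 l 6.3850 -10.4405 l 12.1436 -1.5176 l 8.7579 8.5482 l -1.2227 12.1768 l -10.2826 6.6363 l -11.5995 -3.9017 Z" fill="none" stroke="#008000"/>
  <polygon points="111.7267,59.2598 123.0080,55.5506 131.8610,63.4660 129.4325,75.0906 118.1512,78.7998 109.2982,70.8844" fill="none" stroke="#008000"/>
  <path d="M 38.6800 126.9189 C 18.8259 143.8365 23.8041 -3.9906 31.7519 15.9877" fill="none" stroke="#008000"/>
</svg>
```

viewBox `0 0 138.7414 177.4793` with mm width/height → 1 unit = 1 mm. Flip: y_m = 177.4793 − y_svg.

**Shape 1** — `<path>` regular polygon, stroke `#008000` → cut (S963, F910). Machine vertices: (41.1102,63.8152) → (47.4952,74.2557) → (59.6388,75.7733) → (68.3967,67.2251) → (67.1740,55.0483) → (56.8914,48.4120) → (45.2919,52.3137) → (41.1102,63.8152). Closed: final G1 returns to the first vertex.

**Shape 2** — `<polygon>` regular polygon, stroke `#008000` → cut (S963, F910). Machine vertices: (111.7267,118.2195) → (123.0080,121.9287) → (131.8610,114.0133) → (129.4325,102.3887) → (118.1512,98.6795) → (109.2982,106.5949) → (111.7267,118.2195). Closed: final G1 returns to the first vertex.

**Shape 3** — `<path>` cubic bezier, stroke `#008000` → cut (S963, F910). Control points (SVG): P0=(38.6800,126.9189), P1=(18.8259,143.8365), P2=(23.8041,-3.9906), P3=(31.7519,15.9877); sampled at t=k/4. Machine vertices: (38.6800,50.5604) → (28.1039,63.5657) → (24.7902,107.1738) → (26.6895,150.2079) → (31.7519,161.4916). Open path.

G21
G90
G00 X41.1102 Y63.8152
M3 S963
G1 X47.4952 Y74.2557 F910
G1 X59.6388 Y75.7733
G1 X68.3967 Y67.2251
G1 X67.1740 Y55.0483
G1 X56.8914 Y48.4120
G1 X45.2919 Y52.3137
G1 X41.1102 Y63.8152
M5
G00 X111.7267 Y118.2195
M3 S963
G1 X123.0080 Y121.9287 F910
G1 X131.8610 Y114.0133
G1 X129.4325 Y102.3887
G1 X118.1512 Y98.6795
G1 X109.2982 Y106.5949
G1 X111.7267 Y118.2195
M5
G00 X38.6800 Y50.5604
M3 S963
G1 X28.1039 Y63.5657 F910
G1 X24.7902 Y107.1738
G1 X26.6895 Y150.2079
G1 X31.7519 Y161.4916
M5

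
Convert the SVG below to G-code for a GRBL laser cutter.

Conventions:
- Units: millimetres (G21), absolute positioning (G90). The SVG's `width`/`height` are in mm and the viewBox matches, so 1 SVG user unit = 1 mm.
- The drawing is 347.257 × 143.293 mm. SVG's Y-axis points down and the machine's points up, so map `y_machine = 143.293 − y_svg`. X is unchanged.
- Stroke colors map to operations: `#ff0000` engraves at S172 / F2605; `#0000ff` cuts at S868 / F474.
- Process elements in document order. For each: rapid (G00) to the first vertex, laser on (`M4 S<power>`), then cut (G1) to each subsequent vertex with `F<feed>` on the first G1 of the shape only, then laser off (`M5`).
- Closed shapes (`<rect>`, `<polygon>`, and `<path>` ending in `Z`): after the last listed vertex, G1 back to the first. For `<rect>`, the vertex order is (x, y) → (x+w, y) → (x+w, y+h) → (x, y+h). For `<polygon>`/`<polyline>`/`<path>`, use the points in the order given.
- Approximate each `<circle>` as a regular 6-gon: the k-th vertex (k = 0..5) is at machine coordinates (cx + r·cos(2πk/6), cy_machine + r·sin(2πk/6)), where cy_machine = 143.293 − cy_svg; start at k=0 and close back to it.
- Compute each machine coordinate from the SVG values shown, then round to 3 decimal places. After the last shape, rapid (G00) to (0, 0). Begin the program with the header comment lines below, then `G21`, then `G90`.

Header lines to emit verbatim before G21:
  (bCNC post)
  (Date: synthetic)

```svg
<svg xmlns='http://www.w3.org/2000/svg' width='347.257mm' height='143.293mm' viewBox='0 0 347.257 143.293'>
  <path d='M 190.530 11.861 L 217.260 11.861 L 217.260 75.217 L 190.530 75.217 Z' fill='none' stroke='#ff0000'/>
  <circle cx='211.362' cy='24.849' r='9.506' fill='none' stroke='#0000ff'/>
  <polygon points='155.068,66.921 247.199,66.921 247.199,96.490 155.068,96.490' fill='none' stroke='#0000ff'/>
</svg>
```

Since the viewBox matches the mm dimensions, user units are millimetres directly. The only transform is the Y-flip y_m = 143.293 − y_svg.

Shape 1 is a rectangle drawn with `<path>`. Its stroke #ff0000 means engrave at S172, F2605. After flipping Y the toolpath is (190.530,131.432) → (217.260,131.432) → (217.260,68.076) → (190.530,68.076) → (190.530,131.432), returning to the start.

Shape 2 is a circle drawn with `<circle>`. Its stroke #0000ff means cut at S868, F474. After flipping Y the toolpath is (220.868,118.444) → (216.115,126.676) → (206.609,126.676) → (201.856,118.444) → (206.609,110.212) → (216.115,110.212) → (220.868,118.444), returning to the start.

Shape 3 is a rectangle drawn with `<polygon>`. Its stroke #0000ff means cut at S868, F474. After flipping Y the toolpath is (155.068,76.372) → (247.199,76.372) → (247.199,46.803) → (155.068,46.803) → (155.068,76.372), returning to the start.

(bCNC post)
(Date: synthetic)
G21
G90
G00 X190.530 Y131.432
M4 S172
G1 X217.260 Y131.432 F2605
G1 X217.260 Y68.076
G1 X190.530 Y68.076
G1 X190.530 Y131.432
M5
G00 X220.868 Y118.444
M4 S868
G1 X216.115 Y126.676 F474
G1 X206.609 Y126.676
G1 X201.856 Y118.444
G1 X206.609 Y110.212
G1 X216.115 Y110.212
G1 X220.868 Y118.444
M5
G00 X155.068 Y76.372
M4 S868
G1 X247.199 Y76.372 F474
G1 X247.199 Y46.803
G1 X155.068 Y46.803
G1 X155.068 Y76.372
M5
G00 X0.000 Y0.000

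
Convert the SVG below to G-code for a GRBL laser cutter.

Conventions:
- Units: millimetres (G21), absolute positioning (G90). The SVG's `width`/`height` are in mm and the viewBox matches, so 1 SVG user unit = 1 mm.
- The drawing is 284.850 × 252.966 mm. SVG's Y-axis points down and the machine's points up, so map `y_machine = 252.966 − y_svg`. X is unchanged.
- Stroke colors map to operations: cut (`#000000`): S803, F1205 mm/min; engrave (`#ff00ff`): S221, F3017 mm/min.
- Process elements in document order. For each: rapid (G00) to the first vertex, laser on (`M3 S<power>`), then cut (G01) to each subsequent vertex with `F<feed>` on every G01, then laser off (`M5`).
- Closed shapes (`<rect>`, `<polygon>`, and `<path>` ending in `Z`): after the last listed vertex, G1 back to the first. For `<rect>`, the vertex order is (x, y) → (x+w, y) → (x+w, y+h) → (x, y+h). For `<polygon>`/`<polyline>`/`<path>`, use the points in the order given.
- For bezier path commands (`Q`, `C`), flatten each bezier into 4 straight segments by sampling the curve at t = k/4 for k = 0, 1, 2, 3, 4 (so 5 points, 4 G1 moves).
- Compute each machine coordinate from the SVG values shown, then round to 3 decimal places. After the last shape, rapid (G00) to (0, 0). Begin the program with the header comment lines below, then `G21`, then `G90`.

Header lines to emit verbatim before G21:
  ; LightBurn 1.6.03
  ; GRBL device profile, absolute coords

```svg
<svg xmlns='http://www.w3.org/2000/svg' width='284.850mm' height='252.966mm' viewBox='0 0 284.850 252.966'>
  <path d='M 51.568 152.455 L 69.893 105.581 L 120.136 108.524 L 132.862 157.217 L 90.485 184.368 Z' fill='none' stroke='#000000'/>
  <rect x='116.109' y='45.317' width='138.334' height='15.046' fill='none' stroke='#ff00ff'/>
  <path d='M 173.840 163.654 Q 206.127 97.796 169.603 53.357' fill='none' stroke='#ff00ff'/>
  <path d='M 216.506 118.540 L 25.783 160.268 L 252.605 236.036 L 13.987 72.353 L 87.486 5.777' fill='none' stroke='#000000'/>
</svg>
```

; LightBurn 1.6.03
; GRBL device profile, absolute coords
G21
G90
G00 X51.568 Y100.511
M3 S803
G01 X69.893 Y147.385 F1205
G01 X120.136 Y144.442 F1205
G01 X132.862 Y95.749 F1205
G01 X90.485 Y68.598 F1205
G01 X51.568 Y100.511 F1205
M5
G00 X116.109 Y207.649
M3 S221
G01 X254.443 Y207.649 F3017
G01 X254.443 Y192.603 F3017
G01 X116.109 Y192.603 F3017
G01 X116.109 Y207.649 F3017
M5
G00 X173.840 Y89.312
M3 S221
G01 X185.683 Y120.902 F3017
G01 X188.924 Y149.815 F3017
G01 X183.564 Y176.051 F3017
G01 X169.603 Y199.609 F3017
M5
G00 X216.506 Y134.426
M3 S803
G01 X25.783 Y92.698 F1205
G01 X252.605 Y16.930 F1205
G01 X13.987 Y180.613 F1205
G01 X87.486 Y247.189 F1205
M5
G00 X0.000 Y0.000

Since the viewBox matches the mm dimensions, user units are millimetres directly. The only transform is the Y-flip y_m = 252.966 − y_svg.

Shape 1 is a regular polygon drawn with `<path>`. Its stroke #000000 means cut at S803, F1205. After flipping Y the toolpath is (51.568,100.511) → (69.893,147.385) → (120.136,144.442) → (132.862,95.749) → (90.485,68.598) → (51.568,100.511), returning to the start.

Shape 2 is a rectangle drawn with `<rect>`. Its stroke #ff00ff means engrave at S221, F3017. After flipping Y the toolpath is (116.109,207.649) → (254.443,207.649) → (254.443,192.603) → (116.109,192.603) → (116.109,207.649), returning to the start.

Shape 3 is a quadratic bezier drawn with `<path>`. Its stroke #ff00ff means engrave at S221, F3017. After flipping Y the toolpath is (173.840,89.312) → (185.683,120.902) → (188.924,149.815) → (183.564,176.051) → (169.603,199.609).

Shape 4 is a open polyline drawn with `<path>`. Its stroke #000000 means cut at S803, F1205. After flipping Y the toolpath is (216.506,134.426) → (25.783,92.698) → (252.605,16.930) → (13.987,180.613) → (87.486,247.189).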